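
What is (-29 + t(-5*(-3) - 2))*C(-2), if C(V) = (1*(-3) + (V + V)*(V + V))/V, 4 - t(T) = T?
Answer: 247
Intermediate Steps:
t(T) = 4 - T
C(V) = (-3 + 4*V²)/V (C(V) = (-3 + (2*V)*(2*V))/V = (-3 + 4*V²)/V)
(-29 + t(-5*(-3) - 2))*C(-2) = (-29 + (4 - (-5*(-3) - 2)))*(-3/(-2) + 4*(-2)) = (-29 + (4 - (15 - 2)))*(-3*(-½) - 8) = (-29 + (4 - 1*13))*(3/2 - 8) = (-29 + (4 - 13))*(-13/2) = (-29 - 9)*(-13/2) = -38*(-13/2) = 247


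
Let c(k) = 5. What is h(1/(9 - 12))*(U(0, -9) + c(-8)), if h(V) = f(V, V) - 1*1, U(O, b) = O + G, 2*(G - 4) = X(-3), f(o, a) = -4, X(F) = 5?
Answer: -115/2 ≈ -57.500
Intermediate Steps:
G = 13/2 (G = 4 + (½)*5 = 4 + 5/2 = 13/2 ≈ 6.5000)
U(O, b) = 13/2 + O (U(O, b) = O + 13/2 = 13/2 + O)
h(V) = -5 (h(V) = -4 - 1*1 = -4 - 1 = -5)
h(1/(9 - 12))*(U(0, -9) + c(-8)) = -5*((13/2 + 0) + 5) = -5*(13/2 + 5) = -5*23/2 = -115/2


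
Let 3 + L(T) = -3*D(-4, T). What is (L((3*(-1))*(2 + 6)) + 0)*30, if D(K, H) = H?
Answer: 2070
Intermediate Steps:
L(T) = -3 - 3*T
(L((3*(-1))*(2 + 6)) + 0)*30 = ((-3 - 3*3*(-1)*(2 + 6)) + 0)*30 = ((-3 - (-9)*8) + 0)*30 = ((-3 - 3*(-24)) + 0)*30 = ((-3 + 72) + 0)*30 = (69 + 0)*30 = 69*30 = 2070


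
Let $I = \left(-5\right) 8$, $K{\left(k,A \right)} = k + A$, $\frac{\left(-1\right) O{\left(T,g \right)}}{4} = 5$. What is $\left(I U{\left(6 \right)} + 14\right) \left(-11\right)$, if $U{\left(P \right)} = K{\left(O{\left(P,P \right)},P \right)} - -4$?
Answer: $-4554$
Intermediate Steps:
$O{\left(T,g \right)} = -20$ ($O{\left(T,g \right)} = \left(-4\right) 5 = -20$)
$K{\left(k,A \right)} = A + k$
$I = -40$
$U{\left(P \right)} = -16 + P$ ($U{\left(P \right)} = \left(P - 20\right) - -4 = \left(-20 + P\right) + 4 = -16 + P$)
$\left(I U{\left(6 \right)} + 14\right) \left(-11\right) = \left(- 40 \left(-16 + 6\right) + 14\right) \left(-11\right) = \left(\left(-40\right) \left(-10\right) + 14\right) \left(-11\right) = \left(400 + 14\right) \left(-11\right) = 414 \left(-11\right) = -4554$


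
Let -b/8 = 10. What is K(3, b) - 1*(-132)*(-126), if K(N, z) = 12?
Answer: -16620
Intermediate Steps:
b = -80 (b = -8*10 = -80)
K(3, b) - 1*(-132)*(-126) = 12 - 1*(-132)*(-126) = 12 + 132*(-126) = 12 - 16632 = -16620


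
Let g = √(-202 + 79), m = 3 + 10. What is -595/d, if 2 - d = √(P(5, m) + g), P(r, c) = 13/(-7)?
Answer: 4165/(-14 + √7*√(-13 + 7*I*√123)) ≈ 15.062 - 231.49*I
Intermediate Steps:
m = 13
P(r, c) = -13/7 (P(r, c) = 13*(-⅐) = -13/7)
g = I*√123 (g = √(-123) = I*√123 ≈ 11.091*I)
d = 2 - √(-13/7 + I*√123) ≈ -0.16654 - 2.5595*I
-595/d = -595/(2 - √(-91 + 49*I*√123)/7)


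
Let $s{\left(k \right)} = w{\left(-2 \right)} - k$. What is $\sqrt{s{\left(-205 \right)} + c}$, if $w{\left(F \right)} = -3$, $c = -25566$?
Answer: $2 i \sqrt{6341} \approx 159.26 i$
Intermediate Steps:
$s{\left(k \right)} = -3 - k$
$\sqrt{s{\left(-205 \right)} + c} = \sqrt{\left(-3 - -205\right) - 25566} = \sqrt{\left(-3 + 205\right) - 25566} = \sqrt{202 - 25566} = \sqrt{-25364} = 2 i \sqrt{6341}$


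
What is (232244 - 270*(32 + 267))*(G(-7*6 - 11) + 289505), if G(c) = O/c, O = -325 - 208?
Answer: 2324875967172/53 ≈ 4.3866e+10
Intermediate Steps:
O = -533
G(c) = -533/c
(232244 - 270*(32 + 267))*(G(-7*6 - 11) + 289505) = (232244 - 270*(32 + 267))*(-533/(-7*6 - 11) + 289505) = (232244 - 270*299)*(-533/(-42 - 11) + 289505) = (232244 - 80730)*(-533/(-53) + 289505) = 151514*(-533*(-1/53) + 289505) = 151514*(533/53 + 289505) = 151514*(15344298/53) = 2324875967172/53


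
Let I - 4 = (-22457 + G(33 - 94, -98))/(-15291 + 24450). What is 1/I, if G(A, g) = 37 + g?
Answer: 3053/4706 ≈ 0.64875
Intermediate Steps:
I = 4706/3053 (I = 4 + (-22457 + (37 - 98))/(-15291 + 24450) = 4 + (-22457 - 61)/9159 = 4 - 22518*1/9159 = 4 - 7506/3053 = 4706/3053 ≈ 1.5414)
1/I = 1/(4706/3053) = 3053/4706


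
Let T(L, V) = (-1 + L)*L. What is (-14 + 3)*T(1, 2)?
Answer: 0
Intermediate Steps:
T(L, V) = L*(-1 + L)
(-14 + 3)*T(1, 2) = (-14 + 3)*(1*(-1 + 1)) = -11*0 = 0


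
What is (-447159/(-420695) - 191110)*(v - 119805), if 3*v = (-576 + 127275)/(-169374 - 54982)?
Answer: 2161034308514721390583/94385447420 ≈ 2.2896e+10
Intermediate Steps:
v = -42233/224356 (v = ((-576 + 127275)/(-169374 - 54982))/3 = (126699/(-224356))/3 = (126699*(-1/224356))/3 = (1/3)*(-126699/224356) = -42233/224356 ≈ -0.18824)
(-447159/(-420695) - 191110)*(v - 119805) = (-447159/(-420695) - 191110)*(-42233/224356 - 119805) = (-447159*(-1/420695) - 191110)*(-26879012813/224356) = (447159/420695 - 191110)*(-26879012813/224356) = -80398574291/420695*(-26879012813/224356) = 2161034308514721390583/94385447420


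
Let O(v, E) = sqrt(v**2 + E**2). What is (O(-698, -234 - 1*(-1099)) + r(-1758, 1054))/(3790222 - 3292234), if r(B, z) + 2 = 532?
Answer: 5/4698 + sqrt(1469)/17172 ≈ 0.0032963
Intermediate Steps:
r(B, z) = 530 (r(B, z) = -2 + 532 = 530)
O(v, E) = sqrt(E**2 + v**2)
(O(-698, -234 - 1*(-1099)) + r(-1758, 1054))/(3790222 - 3292234) = (sqrt((-234 - 1*(-1099))**2 + (-698)**2) + 530)/(3790222 - 3292234) = (sqrt((-234 + 1099)**2 + 487204) + 530)/497988 = (sqrt(865**2 + 487204) + 530)*(1/497988) = (sqrt(748225 + 487204) + 530)*(1/497988) = (sqrt(1235429) + 530)*(1/497988) = (29*sqrt(1469) + 530)*(1/497988) = (530 + 29*sqrt(1469))*(1/497988) = 5/4698 + sqrt(1469)/17172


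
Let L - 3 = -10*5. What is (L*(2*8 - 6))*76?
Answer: -35720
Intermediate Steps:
L = -47 (L = 3 - 10*5 = 3 - 50 = -47)
(L*(2*8 - 6))*76 = -47*(2*8 - 6)*76 = -47*(16 - 6)*76 = -47*10*76 = -470*76 = -35720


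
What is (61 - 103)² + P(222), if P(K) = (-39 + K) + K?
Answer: 2169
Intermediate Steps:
P(K) = -39 + 2*K
(61 - 103)² + P(222) = (61 - 103)² + (-39 + 2*222) = (-42)² + (-39 + 444) = 1764 + 405 = 2169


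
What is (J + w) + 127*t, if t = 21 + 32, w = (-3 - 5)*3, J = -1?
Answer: 6706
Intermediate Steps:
w = -24 (w = -8*3 = -24)
t = 53
(J + w) + 127*t = (-1 - 24) + 127*53 = -25 + 6731 = 6706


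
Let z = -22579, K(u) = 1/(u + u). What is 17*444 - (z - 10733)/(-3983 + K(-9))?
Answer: 540554244/71695 ≈ 7539.6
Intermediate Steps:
K(u) = 1/(2*u)
17*444 - (z - 10733)/(-3983 + K(-9)) = 17*444 - (-22579 - 10733)/(-3983 + (½)/(-9)) = 7548 - (-33312)/(-3983 + (½)*(-⅑)) = 7548 - (-33312)/(-3983 - 1/18) = 7548 - (-33312)/(-71695/18) = 7548 - (-33312)*(-18)/71695 = 7548 - 1*599616/71695 = 7548 - 599616/71695 = 540554244/71695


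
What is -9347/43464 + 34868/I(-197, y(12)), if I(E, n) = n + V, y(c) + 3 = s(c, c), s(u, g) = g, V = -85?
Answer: -379053281/825816 ≈ -459.00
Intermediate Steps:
y(c) = -3 + c
I(E, n) = -85 + n (I(E, n) = n - 85 = -85 + n)
-9347/43464 + 34868/I(-197, y(12)) = -9347/43464 + 34868/(-85 + (-3 + 12)) = -9347*1/43464 + 34868/(-85 + 9) = -9347/43464 + 34868/(-76) = -9347/43464 + 34868*(-1/76) = -9347/43464 - 8717/19 = -379053281/825816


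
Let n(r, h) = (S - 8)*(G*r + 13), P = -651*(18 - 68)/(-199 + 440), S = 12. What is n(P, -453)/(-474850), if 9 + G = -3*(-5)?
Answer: -396866/57219425 ≈ -0.0069359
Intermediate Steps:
G = 6 (G = -9 - 3*(-5) = -9 + 15 = 6)
P = 32550/241 (P = -651/(241/(-50)) = -651/(241*(-1/50)) = -651/(-241/50) = -651*(-50/241) = 32550/241 ≈ 135.06)
n(r, h) = 52 + 24*r (n(r, h) = (12 - 8)*(6*r + 13) = 4*(13 + 6*r) = 52 + 24*r)
n(P, -453)/(-474850) = (52 + 24*(32550/241))/(-474850) = (52 + 781200/241)*(-1/474850) = (793732/241)*(-1/474850) = -396866/57219425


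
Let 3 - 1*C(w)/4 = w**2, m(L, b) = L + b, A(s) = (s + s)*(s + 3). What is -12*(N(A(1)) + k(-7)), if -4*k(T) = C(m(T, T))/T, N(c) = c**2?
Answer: -3060/7 ≈ -437.14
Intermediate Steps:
A(s) = 2*s*(3 + s) (A(s) = (2*s)*(3 + s) = 2*s*(3 + s))
C(w) = 12 - 4*w**2
k(T) = -(12 - 16*T**2)/(4*T) (k(T) = -(12 - 4*(T + T)**2)/(4*T) = -(12 - 4*4*T**2)/(4*T) = -(12 - 16*T**2)/(4*T))
-12*(N(A(1)) + k(-7)) = -12*((2*1*(3 + 1))**2 + (-3/(-7) + 4*(-7))) = -12*((2*1*4)**2 + (-3*(-1/7) - 28)) = -12*(8**2 + (3/7 - 28)) = -12*(64 - 193/7) = -12*255/7 = -3060/7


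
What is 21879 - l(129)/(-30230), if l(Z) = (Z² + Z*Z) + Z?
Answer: 661435581/30230 ≈ 21880.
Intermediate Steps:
l(Z) = Z + 2*Z² (l(Z) = (Z² + Z²) + Z = 2*Z² + Z = Z + 2*Z²)
21879 - l(129)/(-30230) = 21879 - 129*(1 + 2*129)/(-30230) = 21879 - 129*(1 + 258)*(-1)/30230 = 21879 - 129*259*(-1)/30230 = 21879 - 33411*(-1)/30230 = 21879 - 1*(-33411/30230) = 21879 + 33411/30230 = 661435581/30230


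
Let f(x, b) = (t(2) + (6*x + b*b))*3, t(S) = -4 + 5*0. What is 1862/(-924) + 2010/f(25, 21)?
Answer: -33851/38742 ≈ -0.87375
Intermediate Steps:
t(S) = -4 (t(S) = -4 + 0 = -4)
f(x, b) = -12 + 3*b² + 18*x (f(x, b) = (-4 + (6*x + b*b))*3 = (-4 + (6*x + b²))*3 = (-4 + (b² + 6*x))*3 = (-4 + b² + 6*x)*3 = -12 + 3*b² + 18*x)
1862/(-924) + 2010/f(25, 21) = 1862/(-924) + 2010/(-12 + 3*21² + 18*25) = 1862*(-1/924) + 2010/(-12 + 3*441 + 450) = -133/66 + 2010/(-12 + 1323 + 450) = -133/66 + 2010/1761 = -133/66 + 2010*(1/1761) = -133/66 + 670/587 = -33851/38742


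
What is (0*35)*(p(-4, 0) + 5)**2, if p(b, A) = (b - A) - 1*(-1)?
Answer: 0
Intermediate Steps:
p(b, A) = 1 + b - A (p(b, A) = (b - A) + 1 = 1 + b - A)
(0*35)*(p(-4, 0) + 5)**2 = (0*35)*((1 - 4 - 1*0) + 5)**2 = 0*((1 - 4 + 0) + 5)**2 = 0*(-3 + 5)**2 = 0*2**2 = 0*4 = 0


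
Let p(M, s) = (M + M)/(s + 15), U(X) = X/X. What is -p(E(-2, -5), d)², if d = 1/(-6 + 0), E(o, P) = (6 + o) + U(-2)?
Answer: -3600/7921 ≈ -0.45449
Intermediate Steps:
U(X) = 1
E(o, P) = 7 + o (E(o, P) = (6 + o) + 1 = 7 + o)
d = -⅙ (d = 1/(-6) = -⅙ ≈ -0.16667)
p(M, s) = 2*M/(15 + s) (p(M, s) = (2*M)/(15 + s) = 2*M/(15 + s))
-p(E(-2, -5), d)² = -(2*(7 - 2)/(15 - ⅙))² = -(2*5/(89/6))² = -(2*5*(6/89))² = -(60/89)² = -1*3600/7921 = -3600/7921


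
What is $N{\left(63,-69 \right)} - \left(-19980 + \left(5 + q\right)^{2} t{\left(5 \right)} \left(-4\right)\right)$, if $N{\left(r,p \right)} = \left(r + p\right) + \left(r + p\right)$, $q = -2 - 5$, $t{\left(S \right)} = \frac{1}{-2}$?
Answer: $19960$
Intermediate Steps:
$t{\left(S \right)} = - \frac{1}{2}$
$q = -7$
$N{\left(r,p \right)} = 2 p + 2 r$ ($N{\left(r,p \right)} = \left(p + r\right) + \left(p + r\right) = 2 p + 2 r$)
$N{\left(63,-69 \right)} - \left(-19980 + \left(5 + q\right)^{2} t{\left(5 \right)} \left(-4\right)\right) = \left(2 \left(-69\right) + 2 \cdot 63\right) + \left(19980 - \left(5 - 7\right)^{2} \left(- \frac{1}{2}\right) \left(-4\right)\right) = \left(-138 + 126\right) + \left(19980 - \left(-2\right)^{2} \left(- \frac{1}{2}\right) \left(-4\right)\right) = -12 + \left(19980 - 4 \left(- \frac{1}{2}\right) \left(-4\right)\right) = -12 + \left(19980 - \left(-2\right) \left(-4\right)\right) = -12 + \left(19980 - 8\right) = -12 + 19972 = 19960$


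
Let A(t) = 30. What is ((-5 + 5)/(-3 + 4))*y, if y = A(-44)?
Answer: 0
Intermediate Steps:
y = 30
((-5 + 5)/(-3 + 4))*y = ((-5 + 5)/(-3 + 4))*30 = (0/1)*30 = (0*1)*30 = 0*30 = 0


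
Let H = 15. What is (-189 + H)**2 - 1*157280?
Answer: -127004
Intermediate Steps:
(-189 + H)**2 - 1*157280 = (-189 + 15)**2 - 1*157280 = (-174)**2 - 157280 = 30276 - 157280 = -127004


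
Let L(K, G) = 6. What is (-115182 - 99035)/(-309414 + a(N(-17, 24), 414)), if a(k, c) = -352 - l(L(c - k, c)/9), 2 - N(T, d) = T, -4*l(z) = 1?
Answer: 856868/1239063 ≈ 0.69155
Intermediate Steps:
l(z) = -¼ (l(z) = -¼*1 = -¼)
N(T, d) = 2 - T
a(k, c) = -1407/4 (a(k, c) = -352 - 1*(-¼) = -352 + ¼ = -1407/4)
(-115182 - 99035)/(-309414 + a(N(-17, 24), 414)) = (-115182 - 99035)/(-309414 - 1407/4) = -214217/(-1239063/4) = -214217*(-4/1239063) = 856868/1239063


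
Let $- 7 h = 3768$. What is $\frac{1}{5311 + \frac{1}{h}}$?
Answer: $\frac{3768}{20011841} \approx 0.00018829$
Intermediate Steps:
$h = - \frac{3768}{7}$ ($h = \left(- \frac{1}{7}\right) 3768 = - \frac{3768}{7} \approx -538.29$)
$\frac{1}{5311 + \frac{1}{h}} = \frac{1}{5311 + \frac{1}{- \frac{3768}{7}}} = \frac{1}{5311 - \frac{7}{3768}} = \frac{1}{\frac{20011841}{3768}} = \frac{3768}{20011841}$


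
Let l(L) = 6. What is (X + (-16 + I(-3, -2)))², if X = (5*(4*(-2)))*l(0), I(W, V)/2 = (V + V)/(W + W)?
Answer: 583696/9 ≈ 64855.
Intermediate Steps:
I(W, V) = 2*V/W (I(W, V) = 2*((V + V)/(W + W)) = 2*((2*V)/((2*W))) = 2*((2*V)*(1/(2*W))) = 2*(V/W) = 2*V/W)
X = -240 (X = (5*(4*(-2)))*6 = (5*(-8))*6 = -40*6 = -240)
(X + (-16 + I(-3, -2)))² = (-240 + (-16 + 2*(-2)/(-3)))² = (-240 + (-16 + 2*(-2)*(-⅓)))² = (-240 + (-16 + 4/3))² = (-240 - 44/3)² = (-764/3)² = 583696/9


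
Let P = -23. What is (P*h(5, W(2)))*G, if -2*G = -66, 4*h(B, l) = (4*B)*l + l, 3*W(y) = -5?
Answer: 26565/4 ≈ 6641.3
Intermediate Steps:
W(y) = -5/3 (W(y) = (1/3)*(-5) = -5/3)
h(B, l) = l/4 + B*l (h(B, l) = ((4*B)*l + l)/4 = (4*B*l + l)/4 = (l + 4*B*l)/4 = l/4 + B*l)
G = 33 (G = -1/2*(-66) = 33)
(P*h(5, W(2)))*G = -(-115)*(1/4 + 5)/3*33 = -(-115)*21/(3*4)*33 = -23*(-35/4)*33 = (805/4)*33 = 26565/4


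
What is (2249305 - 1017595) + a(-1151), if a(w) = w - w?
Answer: 1231710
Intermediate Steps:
a(w) = 0
(2249305 - 1017595) + a(-1151) = (2249305 - 1017595) + 0 = 1231710 + 0 = 1231710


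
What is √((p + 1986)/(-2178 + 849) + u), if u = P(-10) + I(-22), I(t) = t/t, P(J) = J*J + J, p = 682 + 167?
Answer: 2*√4360006/443 ≈ 9.4269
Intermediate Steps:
p = 849
P(J) = J + J² (P(J) = J² + J = J + J²)
I(t) = 1
u = 91 (u = -10*(1 - 10) + 1 = -10*(-9) + 1 = 90 + 1 = 91)
√((p + 1986)/(-2178 + 849) + u) = √((849 + 1986)/(-2178 + 849) + 91) = √(2835/(-1329) + 91) = √(2835*(-1/1329) + 91) = √(-945/443 + 91) = √(39368/443) = 2*√4360006/443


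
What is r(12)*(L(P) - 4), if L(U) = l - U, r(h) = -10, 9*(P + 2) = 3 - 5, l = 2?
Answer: -20/9 ≈ -2.2222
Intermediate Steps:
P = -20/9 (P = -2 + (3 - 5)/9 = -2 + (⅑)*(-2) = -2 - 2/9 = -20/9 ≈ -2.2222)
L(U) = 2 - U
r(12)*(L(P) - 4) = -10*((2 - 1*(-20/9)) - 4) = -10*((2 + 20/9) - 4) = -10*(38/9 - 4) = -10*2/9 = -20/9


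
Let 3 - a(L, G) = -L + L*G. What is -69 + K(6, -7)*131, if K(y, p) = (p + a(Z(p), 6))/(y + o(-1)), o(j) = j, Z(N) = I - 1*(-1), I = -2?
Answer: -214/5 ≈ -42.800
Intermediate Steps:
Z(N) = -1 (Z(N) = -2 - 1*(-1) = -2 + 1 = -1)
a(L, G) = 3 + L - G*L (a(L, G) = 3 - (-L + L*G) = 3 - (-L + G*L) = 3 + (L - G*L) = 3 + L - G*L)
K(y, p) = (8 + p)/(-1 + y) (K(y, p) = (p + (3 - 1 - 1*6*(-1)))/(y - 1) = (p + (3 - 1 + 6))/(-1 + y) = (p + 8)/(-1 + y) = (8 + p)/(-1 + y))
-69 + K(6, -7)*131 = -69 + ((8 - 7)/(-1 + 6))*131 = -69 + (1/5)*131 = -69 + 131/5 = -214/5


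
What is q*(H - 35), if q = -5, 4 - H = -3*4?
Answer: 95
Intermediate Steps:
H = 16 (H = 4 - (-3)*4 = 4 - 1*(-12) = 4 + 12 = 16)
q*(H - 35) = -5*(16 - 35) = -5*(-19) = 95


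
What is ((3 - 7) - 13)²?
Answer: 289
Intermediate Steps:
((3 - 7) - 13)² = (-4 - 13)² = (-17)² = 289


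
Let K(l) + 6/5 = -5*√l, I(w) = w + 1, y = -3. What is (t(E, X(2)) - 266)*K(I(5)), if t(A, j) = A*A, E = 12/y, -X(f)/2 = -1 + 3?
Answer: 300 + 1250*√6 ≈ 3361.9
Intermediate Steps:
X(f) = -4 (X(f) = -2*(-1 + 3) = -2*2 = -4)
E = -4 (E = 12/(-3) = 12*(-⅓) = -4)
I(w) = 1 + w
t(A, j) = A²
K(l) = -6/5 - 5*√l
(t(E, X(2)) - 266)*K(I(5)) = ((-4)² - 266)*(-6/5 - 5*√(1 + 5)) = (16 - 266)*(-6/5 - 5*√6) = -250*(-6/5 - 5*√6) = 300 + 1250*√6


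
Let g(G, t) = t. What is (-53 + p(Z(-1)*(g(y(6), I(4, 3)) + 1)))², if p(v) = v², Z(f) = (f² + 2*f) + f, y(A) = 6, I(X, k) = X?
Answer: 2209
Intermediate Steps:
Z(f) = f² + 3*f
(-53 + p(Z(-1)*(g(y(6), I(4, 3)) + 1)))² = (-53 + ((-(3 - 1))*(4 + 1))²)² = (-53 + (-1*2*5)²)² = (-53 + (-2*5)²)² = (-53 + (-10)²)² = (-53 + 100)² = 47² = 2209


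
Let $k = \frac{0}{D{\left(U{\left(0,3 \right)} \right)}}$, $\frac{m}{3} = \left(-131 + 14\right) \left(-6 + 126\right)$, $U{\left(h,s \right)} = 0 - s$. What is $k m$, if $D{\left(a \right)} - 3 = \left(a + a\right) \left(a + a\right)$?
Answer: $0$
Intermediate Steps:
$U{\left(h,s \right)} = - s$
$D{\left(a \right)} = 3 + 4 a^{2}$ ($D{\left(a \right)} = 3 + \left(a + a\right) \left(a + a\right) = 3 + 2 a 2 a = 3 + 4 a^{2}$)
$m = -42120$ ($m = 3 \left(-131 + 14\right) \left(-6 + 126\right) = 3 \left(\left(-117\right) 120\right) = 3 \left(-14040\right) = -42120$)
$k = 0$ ($k = \frac{0}{3 + 4 \left(\left(-1\right) 3\right)^{2}} = \frac{0}{3 + 4 \left(-3\right)^{2}} = \frac{0}{3 + 4 \cdot 9} = \frac{0}{3 + 36} = \frac{0}{39} = 0 \cdot \frac{1}{39} = 0$)
$k m = 0 \left(-42120\right) = 0$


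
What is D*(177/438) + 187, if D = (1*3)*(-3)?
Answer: 26771/146 ≈ 183.36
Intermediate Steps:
D = -9 (D = 3*(-3) = -9)
D*(177/438) + 187 = -1593/438 + 187 = -9*59/146 + 187 = -531/146 + 187 = 26771/146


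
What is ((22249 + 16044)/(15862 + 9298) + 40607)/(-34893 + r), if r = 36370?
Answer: 1021710413/37161320 ≈ 27.494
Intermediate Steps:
((22249 + 16044)/(15862 + 9298) + 40607)/(-34893 + r) = ((22249 + 16044)/(15862 + 9298) + 40607)/(-34893 + 36370) = (38293/25160 + 40607)/1477 = (38293*(1/25160) + 40607)*(1/1477) = (38293/25160 + 40607)*(1/1477) = (1021710413/25160)*(1/1477) = 1021710413/37161320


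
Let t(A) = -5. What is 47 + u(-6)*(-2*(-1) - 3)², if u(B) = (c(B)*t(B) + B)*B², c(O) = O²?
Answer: -6649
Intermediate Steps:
u(B) = B²*(B - 5*B²) (u(B) = (B²*(-5) + B)*B² = (-5*B² + B)*B² = (B - 5*B²)*B² = B²*(B - 5*B²))
47 + u(-6)*(-2*(-1) - 3)² = 47 + ((-6)³*(1 - 5*(-6)))*(-2*(-1) - 3)² = 47 + (-216*(1 + 30))*(2 - 3)² = 47 - 216*31*(-1)² = 47 - 6696*1 = 47 - 6696 = -6649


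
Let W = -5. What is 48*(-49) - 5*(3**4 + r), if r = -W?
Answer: -2782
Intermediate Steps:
r = 5 (r = -1*(-5) = 5)
48*(-49) - 5*(3**4 + r) = 48*(-49) - 5*(3**4 + 5) = -2352 - 5*(81 + 5) = -2352 - 5*86 = -2352 - 430 = -2782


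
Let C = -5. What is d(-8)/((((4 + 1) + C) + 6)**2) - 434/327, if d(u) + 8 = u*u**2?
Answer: -15472/981 ≈ -15.772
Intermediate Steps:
d(u) = -8 + u**3 (d(u) = -8 + u*u**2 = -8 + u**3)
d(-8)/((((4 + 1) + C) + 6)**2) - 434/327 = (-8 + (-8)**3)/((((4 + 1) - 5) + 6)**2) - 434/327 = (-8 - 512)/(((5 - 5) + 6)**2) - 434*1/327 = -520/(0 + 6)**2 - 434/327 = -520/(6**2) - 434/327 = -520/36 - 434/327 = -520*1/36 - 434/327 = -130/9 - 434/327 = -15472/981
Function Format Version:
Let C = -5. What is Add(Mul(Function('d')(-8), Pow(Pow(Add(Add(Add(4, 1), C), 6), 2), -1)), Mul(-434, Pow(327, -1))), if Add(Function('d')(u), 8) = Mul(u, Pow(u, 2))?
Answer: Rational(-15472, 981) ≈ -15.772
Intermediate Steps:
Function('d')(u) = Add(-8, Pow(u, 3)) (Function('d')(u) = Add(-8, Mul(u, Pow(u, 2))) = Add(-8, Pow(u, 3)))
Add(Mul(Function('d')(-8), Pow(Pow(Add(Add(Add(4, 1), C), 6), 2), -1)), Mul(-434, Pow(327, -1))) = Add(Mul(Add(-8, Pow(-8, 3)), Pow(Pow(Add(Add(Add(4, 1), -5), 6), 2), -1)), Mul(-434, Pow(327, -1))) = Add(Mul(Add(-8, -512), Pow(Pow(Add(Add(5, -5), 6), 2), -1)), Mul(-434, Rational(1, 327))) = Add(Mul(-520, Pow(Pow(Add(0, 6), 2), -1)), Rational(-434, 327)) = Add(Mul(-520, Pow(Pow(6, 2), -1)), Rational(-434, 327)) = Add(Mul(-520, Pow(36, -1)), Rational(-434, 327)) = Add(Mul(-520, Rational(1, 36)), Rational(-434, 327)) = Add(Rational(-130, 9), Rational(-434, 327)) = Rational(-15472, 981)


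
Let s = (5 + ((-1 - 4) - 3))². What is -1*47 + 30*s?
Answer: 223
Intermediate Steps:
s = 9 (s = (5 + (-5 - 3))² = (5 - 8)² = (-3)² = 9)
-1*47 + 30*s = -1*47 + 30*9 = -47 + 270 = 223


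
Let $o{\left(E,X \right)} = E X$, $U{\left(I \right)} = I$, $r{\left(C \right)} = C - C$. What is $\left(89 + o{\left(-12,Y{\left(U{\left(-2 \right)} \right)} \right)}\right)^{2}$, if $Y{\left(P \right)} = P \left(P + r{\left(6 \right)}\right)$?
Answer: $1681$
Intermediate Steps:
$r{\left(C \right)} = 0$
$Y{\left(P \right)} = P^{2}$ ($Y{\left(P \right)} = P \left(P + 0\right) = P P = P^{2}$)
$\left(89 + o{\left(-12,Y{\left(U{\left(-2 \right)} \right)} \right)}\right)^{2} = \left(89 - 12 \left(-2\right)^{2}\right)^{2} = \left(89 - 48\right)^{2} = 41^{2} = 1681$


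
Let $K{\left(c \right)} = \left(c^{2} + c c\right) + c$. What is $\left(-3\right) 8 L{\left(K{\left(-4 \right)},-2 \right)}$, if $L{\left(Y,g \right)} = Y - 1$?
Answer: $-648$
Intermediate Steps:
$K{\left(c \right)} = c + 2 c^{2}$ ($K{\left(c \right)} = \left(c^{2} + c^{2}\right) + c = 2 c^{2} + c = c + 2 c^{2}$)
$L{\left(Y,g \right)} = -1 + Y$ ($L{\left(Y,g \right)} = Y - 1 = -1 + Y$)
$\left(-3\right) 8 L{\left(K{\left(-4 \right)},-2 \right)} = \left(-3\right) 8 \left(-1 - 4 \left(1 + 2 \left(-4\right)\right)\right) = - 24 \left(-1 - 4 \left(1 - 8\right)\right) = - 24 \left(-1 - -28\right) = - 24 \left(-1 + 28\right) = \left(-24\right) 27 = -648$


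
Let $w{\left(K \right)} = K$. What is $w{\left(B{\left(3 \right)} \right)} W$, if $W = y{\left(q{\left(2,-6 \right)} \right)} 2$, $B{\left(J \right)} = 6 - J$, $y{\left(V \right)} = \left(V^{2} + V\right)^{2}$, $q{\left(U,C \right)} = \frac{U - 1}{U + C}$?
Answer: $\frac{27}{128} \approx 0.21094$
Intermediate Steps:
$q{\left(U,C \right)} = \frac{-1 + U}{C + U}$
$y{\left(V \right)} = \left(V + V^{2}\right)^{2}$
$W = \frac{9}{128}$ ($W = \left(\frac{-1 + 2}{-6 + 2}\right)^{2} \left(1 + \frac{-1 + 2}{-6 + 2}\right)^{2} \cdot 2 = \left(\frac{1}{-4} \cdot 1\right)^{2} \left(1 + \frac{1}{-4} \cdot 1\right)^{2} \cdot 2 = \left(\left(- \frac{1}{4}\right) 1\right)^{2} \left(1 - \frac{1}{4}\right)^{2} \cdot 2 = \left(- \frac{1}{4}\right)^{2} \left(1 - \frac{1}{4}\right)^{2} \cdot 2 = \frac{\left(\frac{3}{4}\right)^{2}}{16} \cdot 2 = \frac{1}{16} \cdot \frac{9}{16} \cdot 2 = \frac{9}{256} \cdot 2 = \frac{9}{128} \approx 0.070313$)
$w{\left(B{\left(3 \right)} \right)} W = \left(6 - 3\right) \frac{9}{128} = 3 \cdot \frac{9}{128} = \frac{27}{128}$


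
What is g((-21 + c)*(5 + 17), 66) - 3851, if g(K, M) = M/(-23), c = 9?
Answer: -88639/23 ≈ -3853.9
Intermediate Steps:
g(K, M) = -M/23 (g(K, M) = M*(-1/23) = -M/23)
g((-21 + c)*(5 + 17), 66) - 3851 = -1/23*66 - 3851 = -66/23 - 3851 = -88639/23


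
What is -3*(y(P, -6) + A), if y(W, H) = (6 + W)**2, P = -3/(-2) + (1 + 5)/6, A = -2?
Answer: -843/4 ≈ -210.75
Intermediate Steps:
P = 5/2 (P = -3*(-1/2) + 6*(1/6) = 3/2 + 1 = 5/2 ≈ 2.5000)
-3*(y(P, -6) + A) = -3*((6 + 5/2)**2 - 2) = -3*((17/2)**2 - 2) = -3*(289/4 - 2) = -3*281/4 = -843/4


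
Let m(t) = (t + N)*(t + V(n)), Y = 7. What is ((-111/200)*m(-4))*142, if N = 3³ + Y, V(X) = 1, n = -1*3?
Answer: 70929/10 ≈ 7092.9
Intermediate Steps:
n = -3
N = 34 (N = 3³ + 7 = 27 + 7 = 34)
m(t) = (1 + t)*(34 + t) (m(t) = (t + 34)*(t + 1) = (34 + t)*(1 + t) = (1 + t)*(34 + t))
((-111/200)*m(-4))*142 = ((-111/200)*(34 + (-4)² + 35*(-4)))*142 = ((-111*1/200)*(34 + 16 - 140))*142 = -111/200*(-90)*142 = (999/20)*142 = 70929/10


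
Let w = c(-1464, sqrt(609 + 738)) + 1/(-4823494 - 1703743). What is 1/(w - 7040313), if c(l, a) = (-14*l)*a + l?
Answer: -150006830831784072775/1044260556780358041877837106 - 218307112304761956*sqrt(1347)/522130278390179020938918553 ≈ -1.5899e-7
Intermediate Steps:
c(l, a) = l - 14*a*l (c(l, a) = -14*a*l + l = l - 14*a*l)
w = -9555874969/6527237 + 20496*sqrt(1347) (w = -1464*(1 - 14*sqrt(609 + 738)) + 1/(-4823494 - 1703743) = -1464*(1 - 14*sqrt(1347)) + 1/(-6527237) = (-1464 + 20496*sqrt(1347)) - 1/6527237 = -9555874969/6527237 + 20496*sqrt(1347) ≈ 7.5077e+5)
1/(w - 7040313) = 1/((-9555874969/6527237 + 20496*sqrt(1347)) - 7040313) = 1/(-45963347380150/6527237 + 20496*sqrt(1347))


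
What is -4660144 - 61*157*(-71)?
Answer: -3980177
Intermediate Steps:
-4660144 - 61*157*(-71) = -4660144 - 9577*(-71) = -4660144 - 1*(-679967) = -4660144 + 679967 = -3980177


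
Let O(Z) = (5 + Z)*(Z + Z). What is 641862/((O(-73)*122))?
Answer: 320931/605608 ≈ 0.52993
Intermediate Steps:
O(Z) = 2*Z*(5 + Z) (O(Z) = (5 + Z)*(2*Z) = 2*Z*(5 + Z))
641862/((O(-73)*122)) = 641862/(((2*(-73)*(5 - 73))*122)) = 641862/(((2*(-73)*(-68))*122)) = 641862/((9928*122)) = 641862/1211216 = 641862*(1/1211216) = 320931/605608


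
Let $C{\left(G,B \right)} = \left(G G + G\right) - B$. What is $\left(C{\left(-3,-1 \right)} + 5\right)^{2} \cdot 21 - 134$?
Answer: $2890$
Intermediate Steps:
$C{\left(G,B \right)} = G + G^{2} - B$ ($C{\left(G,B \right)} = \left(G^{2} + G\right) - B = \left(G + G^{2}\right) - B = G + G^{2} - B$)
$\left(C{\left(-3,-1 \right)} + 5\right)^{2} \cdot 21 - 134 = \left(\left(-3 + \left(-3\right)^{2} - -1\right) + 5\right)^{2} \cdot 21 - 134 = \left(\left(-3 + 9 + 1\right) + 5\right)^{2} \cdot 21 - 134 = \left(7 + 5\right)^{2} \cdot 21 - 134 = 12^{2} \cdot 21 - 134 = 144 \cdot 21 - 134 = 3024 - 134 = 2890$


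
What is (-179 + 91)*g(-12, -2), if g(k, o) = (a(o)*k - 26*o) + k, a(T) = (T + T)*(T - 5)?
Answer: 26048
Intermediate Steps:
a(T) = 2*T*(-5 + T) (a(T) = (2*T)*(-5 + T) = 2*T*(-5 + T))
g(k, o) = k - 26*o + 2*k*o*(-5 + o) (g(k, o) = ((2*o*(-5 + o))*k - 26*o) + k = (2*k*o*(-5 + o) - 26*o) + k = (-26*o + 2*k*o*(-5 + o)) + k = k - 26*o + 2*k*o*(-5 + o))
(-179 + 91)*g(-12, -2) = (-179 + 91)*(-12 - 26*(-2) + 2*(-12)*(-2)*(-5 - 2)) = -88*(-12 + 52 + 2*(-12)*(-2)*(-7)) = -88*(-12 + 52 - 336) = -88*(-296) = 26048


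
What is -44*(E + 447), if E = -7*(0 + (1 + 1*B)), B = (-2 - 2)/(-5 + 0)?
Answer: -95568/5 ≈ -19114.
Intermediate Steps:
B = ⅘ (B = -4/(-5) = -4*(-⅕) = ⅘ ≈ 0.80000)
E = -63/5 (E = -7*(0 + (1 + 1*(⅘))) = -7*(0 + (1 + ⅘)) = -7*(0 + 9/5) = -7*9/5 = -63/5 ≈ -12.600)
-44*(E + 447) = -44*(-63/5 + 447) = -44*2172/5 = -95568/5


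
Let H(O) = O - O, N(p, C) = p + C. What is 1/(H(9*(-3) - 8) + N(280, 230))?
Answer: 1/510 ≈ 0.0019608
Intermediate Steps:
N(p, C) = C + p
H(O) = 0
1/(H(9*(-3) - 8) + N(280, 230)) = 1/(0 + (230 + 280)) = 1/(0 + 510) = 1/510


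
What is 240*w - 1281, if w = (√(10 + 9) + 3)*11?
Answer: 6639 + 2640*√19 ≈ 18147.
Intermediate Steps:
w = 33 + 11*√19 (w = (√19 + 3)*11 = (3 + √19)*11 = 33 + 11*√19 ≈ 80.948)
240*w - 1281 = 240*(33 + 11*√19) - 1281 = (7920 + 2640*√19) - 1281 = 6639 + 2640*√19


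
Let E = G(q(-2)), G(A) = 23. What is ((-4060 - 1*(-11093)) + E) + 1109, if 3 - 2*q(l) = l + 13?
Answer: 8165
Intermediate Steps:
q(l) = -5 - l/2 (q(l) = 3/2 - (l + 13)/2 = 3/2 - (13 + l)/2 = 3/2 + (-13/2 - l/2) = -5 - l/2)
E = 23
((-4060 - 1*(-11093)) + E) + 1109 = ((-4060 - 1*(-11093)) + 23) + 1109 = ((-4060 + 11093) + 23) + 1109 = (7033 + 23) + 1109 = 7056 + 1109 = 8165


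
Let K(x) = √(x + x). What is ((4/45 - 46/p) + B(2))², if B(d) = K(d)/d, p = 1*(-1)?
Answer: 4490161/2025 ≈ 2217.4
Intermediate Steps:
K(x) = √2*√x (K(x) = √(2*x) = √2*√x)
p = -1
B(d) = √2/√d (B(d) = (√2*√d)/d = √2/√d)
((4/45 - 46/p) + B(2))² = ((4/45 - 46/(-1)) + √2/√2)² = ((4*(1/45) - 46*(-1)) + √2*(√2/2))² = ((4/45 + 46) + 1)² = (2074/45 + 1)² = (2119/45)² = 4490161/2025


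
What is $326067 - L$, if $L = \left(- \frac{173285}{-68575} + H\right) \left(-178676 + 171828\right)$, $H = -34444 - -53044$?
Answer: $\frac{1751627292041}{13715} \approx 1.2772 \cdot 10^{8}$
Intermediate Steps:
$H = 18600$ ($H = -34444 + 53044 = 18600$)
$L = - \frac{1747155283136}{13715}$ ($L = \left(- \frac{173285}{-68575} + 18600\right) \left(-178676 + 171828\right) = \left(\left(-173285\right) \left(- \frac{1}{68575}\right) + 18600\right) \left(-6848\right) = \left(\frac{34657}{13715} + 18600\right) \left(-6848\right) = \frac{255133657}{13715} \left(-6848\right) = - \frac{1747155283136}{13715} \approx -1.2739 \cdot 10^{8}$)
$326067 - L = 326067 - - \frac{1747155283136}{13715} = 326067 + \frac{1747155283136}{13715} = \frac{1751627292041}{13715}$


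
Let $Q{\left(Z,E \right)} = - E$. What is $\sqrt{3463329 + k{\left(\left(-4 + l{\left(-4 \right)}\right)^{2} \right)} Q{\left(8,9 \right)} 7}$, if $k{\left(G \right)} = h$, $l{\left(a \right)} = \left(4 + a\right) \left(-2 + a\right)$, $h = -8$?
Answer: $\sqrt{3463833} \approx 1861.1$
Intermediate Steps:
$l{\left(a \right)} = \left(-2 + a\right) \left(4 + a\right)$
$k{\left(G \right)} = -8$
$\sqrt{3463329 + k{\left(\left(-4 + l{\left(-4 \right)}\right)^{2} \right)} Q{\left(8,9 \right)} 7} = \sqrt{3463329 + - 8 \left(\left(-1\right) 9\right) 7} = \sqrt{3463329 + \left(-8\right) \left(-9\right) 7} = \sqrt{3463329 + 72 \cdot 7} = \sqrt{3463329 + 504} = \sqrt{3463833}$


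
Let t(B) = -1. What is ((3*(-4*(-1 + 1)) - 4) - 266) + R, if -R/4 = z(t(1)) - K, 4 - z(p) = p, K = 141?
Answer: 274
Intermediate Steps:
z(p) = 4 - p
R = 544 (R = -4*((4 - 1*(-1)) - 1*141) = -4*((4 + 1) - 141) = -4*(5 - 141) = -4*(-136) = 544)
((3*(-4*(-1 + 1)) - 4) - 266) + R = ((3*(-4*(-1 + 1)) - 4) - 266) + 544 = ((3*(-4*0) - 4) - 266) + 544 = ((3*0 - 4) - 266) + 544 = ((0 - 4) - 266) + 544 = (-4 - 266) + 544 = -270 + 544 = 274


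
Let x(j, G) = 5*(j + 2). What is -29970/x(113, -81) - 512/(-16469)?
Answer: -98656306/1893935 ≈ -52.091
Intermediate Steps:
x(j, G) = 10 + 5*j (x(j, G) = 5*(2 + j) = 10 + 5*j)
-29970/x(113, -81) - 512/(-16469) = -29970/(10 + 5*113) - 512/(-16469) = -29970/(10 + 565) - 512*(-1/16469) = -29970/575 + 512/16469 = -29970*1/575 + 512/16469 = -5994/115 + 512/16469 = -98656306/1893935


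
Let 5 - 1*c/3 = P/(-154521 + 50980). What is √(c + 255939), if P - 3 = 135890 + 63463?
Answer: √2744077872915462/103541 ≈ 505.92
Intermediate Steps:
P = 199356 (P = 3 + (135890 + 63463) = 3 + 199353 = 199356)
c = 2151183/103541 (c = 15 - 598068/(-154521 + 50980) = 15 - 598068/(-103541) = 15 - 598068*(-1)/103541 = 15 - 3*(-199356/103541) = 15 + 598068/103541 = 2151183/103541 ≈ 20.776)
√(c + 255939) = √(2151183/103541 + 255939) = √(26502331182/103541) = √2744077872915462/103541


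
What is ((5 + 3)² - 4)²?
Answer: 3600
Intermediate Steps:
((5 + 3)² - 4)² = (8² - 4)² = (64 - 4)² = 60² = 3600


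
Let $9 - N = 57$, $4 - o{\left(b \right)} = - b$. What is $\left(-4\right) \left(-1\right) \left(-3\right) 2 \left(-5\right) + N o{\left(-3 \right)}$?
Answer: $72$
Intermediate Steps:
$o{\left(b \right)} = 4 + b$ ($o{\left(b \right)} = 4 - - b = 4 + b$)
$N = -48$ ($N = 9 - 57 = -48$)
$\left(-4\right) \left(-1\right) \left(-3\right) 2 \left(-5\right) + N o{\left(-3 \right)} = \left(-4\right) \left(-1\right) \left(-3\right) 2 \left(-5\right) - 48 \left(4 - 3\right) = 4 \left(-3\right) 2 \left(-5\right) - 48 = \left(-12\right) 2 \left(-5\right) - 48 = \left(-24\right) \left(-5\right) - 48 = 120 - 48 = 72$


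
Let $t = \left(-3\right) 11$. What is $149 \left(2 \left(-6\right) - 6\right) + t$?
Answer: $-2715$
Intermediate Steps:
$t = -33$
$149 \left(2 \left(-6\right) - 6\right) + t = 149 \left(2 \left(-6\right) - 6\right) - 33 = 149 \left(-12 - 6\right) - 33 = 149 \left(-18\right) - 33 = -2682 - 33 = -2715$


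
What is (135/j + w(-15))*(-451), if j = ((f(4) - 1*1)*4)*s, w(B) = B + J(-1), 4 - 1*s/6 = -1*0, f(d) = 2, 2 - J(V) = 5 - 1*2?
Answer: 210617/32 ≈ 6581.8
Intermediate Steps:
J(V) = -1 (J(V) = 2 - (5 - 1*2) = 2 - (5 - 2) = 2 - 1*3 = 2 - 3 = -1)
s = 24 (s = 24 - (-6)*0 = 24 - 6*0 = 24 + 0 = 24)
w(B) = -1 + B (w(B) = B - 1 = -1 + B)
j = 96 (j = ((2 - 1*1)*4)*24 = ((2 - 1)*4)*24 = (1*4)*24 = 4*24 = 96)
(135/j + w(-15))*(-451) = (135/96 + (-1 - 15))*(-451) = (135*(1/96) - 16)*(-451) = (45/32 - 16)*(-451) = -467/32*(-451) = 210617/32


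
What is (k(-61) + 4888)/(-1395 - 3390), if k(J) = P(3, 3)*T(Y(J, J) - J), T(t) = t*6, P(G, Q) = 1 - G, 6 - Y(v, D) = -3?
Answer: -368/435 ≈ -0.84598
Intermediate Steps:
Y(v, D) = 9 (Y(v, D) = 6 - 1*(-3) = 6 + 3 = 9)
T(t) = 6*t
k(J) = -108 + 12*J (k(J) = (1 - 1*3)*(6*(9 - J)) = (1 - 3)*(54 - 6*J) = -2*(54 - 6*J) = -108 + 12*J)
(k(-61) + 4888)/(-1395 - 3390) = ((-108 + 12*(-61)) + 4888)/(-1395 - 3390) = ((-108 - 732) + 4888)/(-4785) = (-840 + 4888)*(-1/4785) = 4048*(-1/4785) = -368/435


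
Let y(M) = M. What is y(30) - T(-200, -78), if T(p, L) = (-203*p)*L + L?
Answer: 3166908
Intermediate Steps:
T(p, L) = L - 203*L*p (T(p, L) = -203*L*p + L = L - 203*L*p)
y(30) - T(-200, -78) = 30 - (-78)*(1 - 203*(-200)) = 30 - (-78)*(1 + 40600) = 30 - (-78)*40601 = 30 - 1*(-3166878) = 30 + 3166878 = 3166908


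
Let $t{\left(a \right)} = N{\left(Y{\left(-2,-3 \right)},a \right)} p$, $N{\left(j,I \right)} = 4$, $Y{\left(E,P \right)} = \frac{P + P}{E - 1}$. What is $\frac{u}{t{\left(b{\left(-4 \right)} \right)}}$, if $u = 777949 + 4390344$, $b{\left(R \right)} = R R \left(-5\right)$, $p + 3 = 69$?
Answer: $\frac{5168293}{264} \approx 19577.0$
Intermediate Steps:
$Y{\left(E,P \right)} = \frac{2 P}{-1 + E}$
$p = 66$ ($p = -3 + 69 = 66$)
$b{\left(R \right)} = - 5 R^{2}$ ($b{\left(R \right)} = R^{2} \left(-5\right) = - 5 R^{2}$)
$t{\left(a \right)} = 264$ ($t{\left(a \right)} = 4 \cdot 66 = 264$)
$u = 5168293$
$\frac{u}{t{\left(b{\left(-4 \right)} \right)}} = \frac{5168293}{264}$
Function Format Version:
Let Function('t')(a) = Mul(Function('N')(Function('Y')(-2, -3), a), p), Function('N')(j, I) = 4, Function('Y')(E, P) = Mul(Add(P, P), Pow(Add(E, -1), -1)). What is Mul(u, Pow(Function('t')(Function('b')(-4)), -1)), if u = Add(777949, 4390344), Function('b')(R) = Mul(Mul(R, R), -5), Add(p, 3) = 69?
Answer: Rational(5168293, 264) ≈ 19577.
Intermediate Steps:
Function('Y')(E, P) = Mul(2, P, Pow(Add(-1, E), -1)) (Function('Y')(E, P) = Mul(Mul(2, P), Pow(Add(-1, E), -1)) = Mul(2, P, Pow(Add(-1, E), -1)))
p = 66 (p = Add(-3, 69) = 66)
Function('b')(R) = Mul(-5, Pow(R, 2)) (Function('b')(R) = Mul(Pow(R, 2), -5) = Mul(-5, Pow(R, 2)))
Function('t')(a) = 264 (Function('t')(a) = Mul(4, 66) = 264)
u = 5168293
Mul(u, Pow(Function('t')(Function('b')(-4)), -1)) = Mul(5168293, Pow(264, -1)) = Mul(5168293, Rational(1, 264)) = Rational(5168293, 264)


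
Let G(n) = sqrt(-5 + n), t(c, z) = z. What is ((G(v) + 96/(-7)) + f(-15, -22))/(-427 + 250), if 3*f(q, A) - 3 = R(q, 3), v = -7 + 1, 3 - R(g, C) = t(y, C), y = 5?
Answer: 89/1239 - I*sqrt(11)/177 ≈ 0.071832 - 0.018738*I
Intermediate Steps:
R(g, C) = 3 - C
v = -6
f(q, A) = 1 (f(q, A) = 1 + (3 - 1*3)/3 = 1 + (3 - 3)/3 = 1 + (1/3)*0 = 1 + 0 = 1)
((G(v) + 96/(-7)) + f(-15, -22))/(-427 + 250) = ((sqrt(-5 - 6) + 96/(-7)) + 1)/(-427 + 250) = ((sqrt(-11) + 96*(-1/7)) + 1)/(-177) = ((I*sqrt(11) - 96/7) + 1)*(-1/177) = ((-96/7 + I*sqrt(11)) + 1)*(-1/177) = (-89/7 + I*sqrt(11))*(-1/177) = 89/1239 - I*sqrt(11)/177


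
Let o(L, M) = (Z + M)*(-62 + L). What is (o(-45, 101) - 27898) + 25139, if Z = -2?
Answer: -13352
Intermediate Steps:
o(L, M) = (-62 + L)*(-2 + M) (o(L, M) = (-2 + M)*(-62 + L) = (-62 + L)*(-2 + M))
(o(-45, 101) - 27898) + 25139 = ((124 - 62*101 - 2*(-45) - 45*101) - 27898) + 25139 = ((124 - 6262 + 90 - 4545) - 27898) + 25139 = (-10593 - 27898) + 25139 = -38491 + 25139 = -13352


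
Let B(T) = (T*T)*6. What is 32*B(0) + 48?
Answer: 48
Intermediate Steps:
B(T) = 6*T² (B(T) = T²*6 = 6*T²)
32*B(0) + 48 = 32*(6*0²) + 48 = 32*(6*0) + 48 = 32*0 + 48 = 0 + 48 = 48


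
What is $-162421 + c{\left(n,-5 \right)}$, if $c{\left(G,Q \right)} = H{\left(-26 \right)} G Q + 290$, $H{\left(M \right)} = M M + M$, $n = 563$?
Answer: $-1991881$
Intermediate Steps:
$H{\left(M \right)} = M + M^{2}$ ($H{\left(M \right)} = M^{2} + M = M + M^{2}$)
$c{\left(G,Q \right)} = 290 + 650 G Q$ ($c{\left(G,Q \right)} = - 26 \left(1 - 26\right) G Q + 290 = \left(-26\right) \left(-25\right) G Q + 290 = 650 G Q + 290 = 290 + 650 G Q$)
$-162421 + c{\left(n,-5 \right)} = -162421 + \left(290 + 650 \cdot 563 \left(-5\right)\right) = -162421 + \left(290 - 1829750\right) = -162421 - 1829460 = -1991881$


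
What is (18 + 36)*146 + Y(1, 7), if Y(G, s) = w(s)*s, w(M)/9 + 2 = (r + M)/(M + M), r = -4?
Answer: 15543/2 ≈ 7771.5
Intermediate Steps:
w(M) = -18 + 9*(-4 + M)/(2*M) (w(M) = -18 + 9*((-4 + M)/(M + M)) = -18 + 9*((-4 + M)/((2*M))) = -18 + 9*((-4 + M)*(1/(2*M))) = -18 + 9*((-4 + M)/(2*M)) = -18 + 9*(-4 + M)/(2*M))
Y(G, s) = s*(-27/2 - 18/s) (Y(G, s) = (-27/2 - 18/s)*s = s*(-27/2 - 18/s))
(18 + 36)*146 + Y(1, 7) = (18 + 36)*146 + (-18 - 27/2*7) = 54*146 + (-18 - 189/2) = 7884 - 225/2 = 15543/2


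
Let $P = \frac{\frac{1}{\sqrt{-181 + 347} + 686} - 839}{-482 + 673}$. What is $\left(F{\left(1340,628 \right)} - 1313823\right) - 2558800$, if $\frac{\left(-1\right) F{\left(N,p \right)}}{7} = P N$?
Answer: $- \frac{34426123224907}{8985213} + \frac{938 \sqrt{166}}{8985213} \approx -3.8314 \cdot 10^{6}$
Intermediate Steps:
$P = - \frac{839}{191} + \frac{1}{191 \left(686 + \sqrt{166}\right)}$ ($P = \frac{\frac{1}{\sqrt{166} + 686} - 839}{191} = \left(\frac{1}{686 + \sqrt{166}} - 839\right) \frac{1}{191} = \left(-839 + \frac{1}{686 + \sqrt{166}}\right) \frac{1}{191} = - \frac{839}{191} + \frac{1}{191 \left(686 + \sqrt{166}\right)} \approx -4.3927$)
$F{\left(N,p \right)} = - 7 N \left(- \frac{197345042}{44926065} - \frac{\sqrt{166}}{89852130}\right)$ ($F{\left(N,p \right)} = - 7 \left(- \frac{197345042}{44926065} - \frac{\sqrt{166}}{89852130}\right) N = - 7 N \left(- \frac{197345042}{44926065} - \frac{\sqrt{166}}{89852130}\right)$)
$\left(F{\left(1340,628 \right)} - 1313823\right) - 2558800 = \left(\frac{7}{89852130} \cdot 1340 \left(394690084 + \sqrt{166}\right) - 1313823\right) - 2558800 = \left(\left(\frac{370219298792}{8985213} + \frac{938 \sqrt{166}}{8985213}\right) - 1313823\right) - 2558800 = \left(- \frac{11434760200507}{8985213} + \frac{938 \sqrt{166}}{8985213}\right) - 2558800 = - \frac{34426123224907}{8985213} + \frac{938 \sqrt{166}}{8985213}$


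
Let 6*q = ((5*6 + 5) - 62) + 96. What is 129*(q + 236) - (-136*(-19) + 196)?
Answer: 58295/2 ≈ 29148.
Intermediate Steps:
q = 23/2 (q = (((5*6 + 5) - 62) + 96)/6 = (((30 + 5) - 62) + 96)/6 = ((35 - 62) + 96)/6 = (-27 + 96)/6 = (⅙)*69 = 23/2 ≈ 11.500)
129*(q + 236) - (-136*(-19) + 196) = 129*(23/2 + 236) - (-136*(-19) + 196) = 129*(495/2) - (2584 + 196) = 63855/2 - 1*2780 = 63855/2 - 2780 = 58295/2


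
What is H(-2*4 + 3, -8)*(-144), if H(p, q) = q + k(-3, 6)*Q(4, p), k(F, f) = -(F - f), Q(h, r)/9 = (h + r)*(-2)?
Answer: -22176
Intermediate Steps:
Q(h, r) = -18*h - 18*r (Q(h, r) = 9*((h + r)*(-2)) = 9*(-2*h - 2*r) = -18*h - 18*r)
k(F, f) = f - F
H(p, q) = -648 + q - 162*p (H(p, q) = q + (6 - 1*(-3))*(-18*4 - 18*p) = q + (6 + 3)*(-72 - 18*p) = q + 9*(-72 - 18*p) = q + (-648 - 162*p) = -648 + q - 162*p)
H(-2*4 + 3, -8)*(-144) = (-648 - 8 - 162*(-2*4 + 3))*(-144) = (-648 - 8 - 162*(-8 + 3))*(-144) = (-648 - 8 - 162*(-5))*(-144) = (-648 - 8 + 810)*(-144) = 154*(-144) = -22176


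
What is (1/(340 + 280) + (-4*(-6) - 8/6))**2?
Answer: 1777718569/3459600 ≈ 513.85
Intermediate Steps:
(1/(340 + 280) + (-4*(-6) - 8/6))**2 = (1/620 + (24 - 8*1/6))**2 = (1/620 + (24 - 4/3))**2 = (1/620 + 68/3)**2 = (42163/1860)**2 = 1777718569/3459600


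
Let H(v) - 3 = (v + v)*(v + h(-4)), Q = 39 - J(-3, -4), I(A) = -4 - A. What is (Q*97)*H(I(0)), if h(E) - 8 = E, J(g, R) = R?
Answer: 12513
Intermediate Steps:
Q = 43 (Q = 39 - 1*(-4) = 39 + 4 = 43)
h(E) = 8 + E
H(v) = 3 + 2*v*(4 + v) (H(v) = 3 + (v + v)*(v + (8 - 4)) = 3 + (2*v)*(v + 4) = 3 + (2*v)*(4 + v) = 3 + 2*v*(4 + v))
(Q*97)*H(I(0)) = (43*97)*(3 + 2*(-4 - 1*0)² + 8*(-4 - 1*0)) = 4171*(3 + 2*(-4 + 0)² + 8*(-4 + 0)) = 4171*(3 + 2*(-4)² + 8*(-4)) = 4171*(3 + 2*16 - 32) = 4171*(3 + 32 - 32) = 4171*3 = 12513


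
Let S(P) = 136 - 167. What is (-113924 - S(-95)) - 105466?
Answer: -219359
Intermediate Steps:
S(P) = -31
(-113924 - S(-95)) - 105466 = (-113924 - 1*(-31)) - 105466 = (-113924 + 31) - 105466 = -113893 - 105466 = -219359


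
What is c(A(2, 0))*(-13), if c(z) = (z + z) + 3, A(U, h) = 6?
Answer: -195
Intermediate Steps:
c(z) = 3 + 2*z (c(z) = 2*z + 3 = 3 + 2*z)
c(A(2, 0))*(-13) = (3 + 2*6)*(-13) = (3 + 12)*(-13) = 15*(-13) = -195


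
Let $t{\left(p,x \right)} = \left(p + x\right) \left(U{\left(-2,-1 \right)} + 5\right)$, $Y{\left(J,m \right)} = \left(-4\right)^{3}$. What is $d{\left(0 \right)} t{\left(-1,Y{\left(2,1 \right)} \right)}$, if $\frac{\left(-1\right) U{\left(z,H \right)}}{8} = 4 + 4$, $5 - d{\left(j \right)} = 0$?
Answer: $19175$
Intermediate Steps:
$Y{\left(J,m \right)} = -64$
$d{\left(j \right)} = 5$ ($d{\left(j \right)} = 5 - 0 = 5 + 0 = 5$)
$U{\left(z,H \right)} = -64$ ($U{\left(z,H \right)} = - 8 \left(4 + 4\right) = \left(-8\right) 8 = -64$)
$t{\left(p,x \right)} = - 59 p - 59 x$ ($t{\left(p,x \right)} = \left(p + x\right) \left(-64 + 5\right) = \left(p + x\right) \left(-59\right) = - 59 p - 59 x$)
$d{\left(0 \right)} t{\left(-1,Y{\left(2,1 \right)} \right)} = 5 \left(\left(-59\right) \left(-1\right) - -3776\right) = 5 \left(59 + 3776\right) = 5 \cdot 3835 = 19175$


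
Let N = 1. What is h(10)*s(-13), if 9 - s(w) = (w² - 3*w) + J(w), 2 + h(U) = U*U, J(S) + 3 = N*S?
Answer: -17934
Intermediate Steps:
J(S) = -3 + S (J(S) = -3 + 1*S = -3 + S)
h(U) = -2 + U² (h(U) = -2 + U*U = -2 + U²)
s(w) = 12 - w² + 2*w (s(w) = 9 - ((w² - 3*w) + (-3 + w)) = 9 - (-3 + w² - 2*w) = 9 + (3 - w² + 2*w) = 12 - w² + 2*w)
h(10)*s(-13) = (-2 + 10²)*(12 - 1*(-13)² + 2*(-13)) = (-2 + 100)*(12 - 1*169 - 26) = 98*(12 - 169 - 26) = 98*(-183) = -17934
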